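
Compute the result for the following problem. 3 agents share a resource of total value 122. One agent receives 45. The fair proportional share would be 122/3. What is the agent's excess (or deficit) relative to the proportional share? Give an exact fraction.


Step 1: Proportional share = 122/3
Step 2: Agent's actual allocation = 45
Step 3: Excess = 45 - 122/3 = 13/3

13/3


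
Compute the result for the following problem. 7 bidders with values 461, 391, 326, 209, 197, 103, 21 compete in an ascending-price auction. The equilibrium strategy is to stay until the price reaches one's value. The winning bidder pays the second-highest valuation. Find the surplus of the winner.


Step 1: Identify the highest value: 461
Step 2: Identify the second-highest value: 391
Step 3: The final price = second-highest value = 391
Step 4: Surplus = 461 - 391 = 70

70


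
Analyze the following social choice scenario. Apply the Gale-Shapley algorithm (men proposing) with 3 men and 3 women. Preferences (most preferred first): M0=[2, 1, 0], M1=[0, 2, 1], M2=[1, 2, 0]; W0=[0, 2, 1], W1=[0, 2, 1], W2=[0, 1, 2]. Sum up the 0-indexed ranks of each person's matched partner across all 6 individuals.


Step 1: Run Gale-Shapley (men propose, women hold best offer):
  M0 proposes to W2; she accepts
  M1 proposes to W0; she accepts
  M2 proposes to W1; she accepts
Step 2: Final matching: W0-M1, W1-M2, W2-M0
Step 3: 0-indexed ranks (man's rank of his match, then woman's): 0 + 2 + 0 + 1 + 0 + 0
Step 4: Total rank sum = 3

3


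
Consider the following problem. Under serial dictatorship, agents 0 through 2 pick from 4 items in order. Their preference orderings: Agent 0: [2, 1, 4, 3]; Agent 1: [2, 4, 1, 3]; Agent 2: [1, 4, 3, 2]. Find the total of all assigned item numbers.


Step 1: Agent 0 picks item 2
Step 2: Agent 1 picks item 4
Step 3: Agent 2 picks item 1
Step 4: Sum = 2 + 4 + 1 = 7

7


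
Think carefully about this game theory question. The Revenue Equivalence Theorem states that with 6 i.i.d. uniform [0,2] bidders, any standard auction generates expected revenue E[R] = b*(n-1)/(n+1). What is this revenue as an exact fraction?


Step 1: By Revenue Equivalence, expected revenue = b*(n-1)/(n+1)
Step 2: Substituting n = 6, b = 2
Step 3: Revenue = 2*(6-1)/(6+1) = 2*5/7
Step 4: Revenue = 10/7

10/7


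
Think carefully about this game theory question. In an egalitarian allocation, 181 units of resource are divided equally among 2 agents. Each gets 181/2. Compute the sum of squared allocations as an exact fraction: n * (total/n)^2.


Step 1: Each agent's share = 181/2
Step 2: Square of each share = (181/2)^2 = 32761/4
Step 3: Sum of squares = 2 * 32761/4 = 32761/2

32761/2


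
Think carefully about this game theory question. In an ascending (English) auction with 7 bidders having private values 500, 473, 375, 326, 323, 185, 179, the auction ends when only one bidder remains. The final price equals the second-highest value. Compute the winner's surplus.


Step 1: Identify the highest value: 500
Step 2: Identify the second-highest value: 473
Step 3: The final price = second-highest value = 473
Step 4: Surplus = 500 - 473 = 27

27


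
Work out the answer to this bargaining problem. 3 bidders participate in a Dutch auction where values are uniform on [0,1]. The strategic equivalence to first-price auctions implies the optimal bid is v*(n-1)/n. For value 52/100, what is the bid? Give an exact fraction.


Step 1: Dutch auctions are strategically equivalent to first-price auctions
Step 2: The equilibrium bid is b(v) = v*(n-1)/n
Step 3: b = 13/25 * 2/3
Step 4: b = 26/75

26/75


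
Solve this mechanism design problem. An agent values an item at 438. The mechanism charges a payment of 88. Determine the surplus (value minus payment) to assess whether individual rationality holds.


Step 1: Surplus = value - payment = 438 - 88 = 350
Step 2: IR is satisfied (surplus >= 0)

350


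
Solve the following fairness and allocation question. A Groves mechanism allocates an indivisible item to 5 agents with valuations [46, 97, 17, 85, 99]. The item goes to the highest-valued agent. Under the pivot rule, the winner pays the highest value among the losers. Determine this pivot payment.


Step 1: The efficient winner is agent 4 with value 99
Step 2: Other agents' values: [46, 97, 17, 85]
Step 3: Pivot payment = max(others) = 97
Step 4: The winner pays 97

97


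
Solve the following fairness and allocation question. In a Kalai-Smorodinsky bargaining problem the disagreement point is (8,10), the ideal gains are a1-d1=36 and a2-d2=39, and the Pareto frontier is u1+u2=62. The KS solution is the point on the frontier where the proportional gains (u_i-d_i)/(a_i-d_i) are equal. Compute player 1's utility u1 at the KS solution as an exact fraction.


Step 1: At the KS point, (u1-d1)/r1 = (u2-d2)/r2 = t and u1+u2 = 62
Step 2: u1 = d1 + r1*t and u2 = d2 + r2*t, so (d1 + r1*t) + (d2 + r2*t) = 62
Step 3: t = (62 - 8 - 10)/(36 + 39) = 44/75
Step 4: u1 = d1 + r1*t = 8 + 36 * 44/75 = 728/25
Step 5: (Check: u2 = d2 + r2*t = 822/25; u1+u2 = 728/25 + 822/25 = 62, on the frontier.)

728/25


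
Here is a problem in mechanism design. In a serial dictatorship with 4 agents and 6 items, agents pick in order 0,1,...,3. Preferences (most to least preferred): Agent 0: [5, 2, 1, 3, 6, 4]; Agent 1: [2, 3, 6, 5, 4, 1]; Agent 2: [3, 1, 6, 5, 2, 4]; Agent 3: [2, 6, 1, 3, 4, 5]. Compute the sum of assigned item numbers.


Step 1: Agent 0 picks item 5
Step 2: Agent 1 picks item 2
Step 3: Agent 2 picks item 3
Step 4: Agent 3 picks item 6
Step 5: Sum = 5 + 2 + 3 + 6 = 16

16


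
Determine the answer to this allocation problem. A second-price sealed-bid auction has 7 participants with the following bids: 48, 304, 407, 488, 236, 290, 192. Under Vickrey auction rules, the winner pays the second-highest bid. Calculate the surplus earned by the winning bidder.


Step 1: Sort bids in descending order: 488, 407, 304, 290, 236, 192, 48
Step 2: The winning bid is the highest: 488
Step 3: The payment equals the second-highest bid: 407
Step 4: Surplus = winner's bid - payment = 488 - 407 = 81

81


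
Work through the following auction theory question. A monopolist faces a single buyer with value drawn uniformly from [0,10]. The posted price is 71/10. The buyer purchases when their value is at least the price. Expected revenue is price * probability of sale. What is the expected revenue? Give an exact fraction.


Step 1: Posted price r = 71/10, value support [0,10]
Step 2: P(v >= r) = (10 - 71/10)/10 = 29/100
Step 3: Expected revenue = r * P(v >= r) = 71/10 * 29/100
Step 4: Revenue = 2059/1000

2059/1000


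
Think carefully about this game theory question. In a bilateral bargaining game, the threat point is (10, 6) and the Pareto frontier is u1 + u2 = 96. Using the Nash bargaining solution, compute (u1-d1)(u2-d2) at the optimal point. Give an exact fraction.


Step 1: The Nash solution splits surplus symmetrically above the disagreement point
Step 2: u1 = (total + d1 - d2)/2 = (96 + 10 - 6)/2 = 50
Step 3: u2 = (total - d1 + d2)/2 = (96 - 10 + 6)/2 = 46
Step 4: Nash product = (50 - 10) * (46 - 6)
Step 5: = 40 * 40 = 1600

1600


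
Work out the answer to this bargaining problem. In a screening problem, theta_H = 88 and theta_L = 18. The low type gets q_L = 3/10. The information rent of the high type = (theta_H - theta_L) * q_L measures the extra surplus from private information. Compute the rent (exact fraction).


Step 1: theta_H - theta_L = 88 - 18 = 70
Step 2: Information rent = (theta_H - theta_L) * q_L
Step 3: = 70 * 3/10
Step 4: = 21

21


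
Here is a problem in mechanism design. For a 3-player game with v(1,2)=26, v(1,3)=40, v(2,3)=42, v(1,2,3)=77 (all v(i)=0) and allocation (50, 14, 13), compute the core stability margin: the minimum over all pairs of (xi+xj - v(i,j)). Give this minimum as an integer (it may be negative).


Step 1: Slack for coalition (1,2): x1+x2 - v12 = 64 - 26 = 38
Step 2: Slack for coalition (1,3): x1+x3 - v13 = 63 - 40 = 23
Step 3: Slack for coalition (2,3): x2+x3 - v23 = 27 - 42 = -15
Step 4: Minimum slack = min(38, 23, -15) = -15, attained by (2,3); coalition (2,3) can block (slack < 0), so the allocation is not in the core

-15


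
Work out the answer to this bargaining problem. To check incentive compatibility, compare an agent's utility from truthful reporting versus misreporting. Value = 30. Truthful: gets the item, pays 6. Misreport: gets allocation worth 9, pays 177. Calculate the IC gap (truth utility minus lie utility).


Step 1: U(truth) = value - payment = 30 - 6 = 24
Step 2: U(lie) = allocation - payment = 9 - 177 = -168
Step 3: IC gap = 24 - (-168) = 192

192


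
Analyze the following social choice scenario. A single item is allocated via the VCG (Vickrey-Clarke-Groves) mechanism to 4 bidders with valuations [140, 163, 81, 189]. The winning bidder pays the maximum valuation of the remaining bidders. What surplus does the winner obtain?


Step 1: The winner is the agent with the highest value: agent 3 with value 189
Step 2: Values of other agents: [140, 163, 81]
Step 3: VCG payment = max of others' values = 163
Step 4: Surplus = 189 - 163 = 26

26


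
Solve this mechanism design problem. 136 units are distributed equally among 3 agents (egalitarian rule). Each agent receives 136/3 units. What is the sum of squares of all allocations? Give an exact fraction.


Step 1: Each agent's share = 136/3
Step 2: Square of each share = (136/3)^2 = 18496/9
Step 3: Sum of squares = 3 * 18496/9 = 18496/3

18496/3


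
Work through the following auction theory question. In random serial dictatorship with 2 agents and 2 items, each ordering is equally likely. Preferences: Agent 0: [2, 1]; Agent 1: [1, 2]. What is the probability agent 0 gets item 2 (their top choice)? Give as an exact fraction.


Step 1: Agent 0 wants item 2
Step 2: There are 2 possible orderings of agents
Step 3: In 2 orderings, agent 0 gets item 2
Step 4: Probability = 2/2 = 1

1


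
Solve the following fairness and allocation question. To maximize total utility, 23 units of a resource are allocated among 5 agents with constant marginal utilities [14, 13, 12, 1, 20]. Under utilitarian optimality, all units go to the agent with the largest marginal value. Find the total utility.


Step 1: The marginal utilities are [14, 13, 12, 1, 20]
Step 2: The highest marginal utility is 20
Step 3: All 23 units go to that agent
Step 4: Total utility = 20 * 23 = 460

460


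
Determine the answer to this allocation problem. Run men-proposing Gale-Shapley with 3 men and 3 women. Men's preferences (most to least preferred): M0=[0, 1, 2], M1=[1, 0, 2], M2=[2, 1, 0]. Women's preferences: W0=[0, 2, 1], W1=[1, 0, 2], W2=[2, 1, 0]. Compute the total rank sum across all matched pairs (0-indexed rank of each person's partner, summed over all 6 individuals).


Step 1: Run Gale-Shapley (men propose, women hold best offer):
  M0 proposes to W0; she accepts
  M1 proposes to W1; she accepts
  M2 proposes to W2; she accepts
Step 2: Final matching: W0-M0, W1-M1, W2-M2
Step 3: 0-indexed ranks (man's rank of his match, then woman's): 0 + 0 + 0 + 0 + 0 + 0
Step 4: Total rank sum = 0

0


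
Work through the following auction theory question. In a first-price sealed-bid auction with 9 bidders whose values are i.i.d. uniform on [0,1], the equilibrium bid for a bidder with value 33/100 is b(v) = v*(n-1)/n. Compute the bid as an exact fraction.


Step 1: The symmetric BNE bidding function is b(v) = v * (n-1) / n
Step 2: Substitute v = 33/100 and n = 9
Step 3: b = 33/100 * 8/9
Step 4: b = 22/75

22/75


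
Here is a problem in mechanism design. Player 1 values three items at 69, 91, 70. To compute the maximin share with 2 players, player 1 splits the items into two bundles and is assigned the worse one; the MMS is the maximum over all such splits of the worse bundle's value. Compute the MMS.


Step 1: Item values = 69, 91, 70
Step 2: Enumerate all 2-bundle partitions and take the smaller bundle:
  Partition 1: {69} vs {91,70} -> bundles 69, 161; min = 69
  Partition 2: {91} vs {69,70} -> bundles 91, 139; min = 91
  Partition 3: {70} vs {69,91} -> bundles 70, 160; min = 70
Step 3: MMS = max(69, 91, 70) = 91

91


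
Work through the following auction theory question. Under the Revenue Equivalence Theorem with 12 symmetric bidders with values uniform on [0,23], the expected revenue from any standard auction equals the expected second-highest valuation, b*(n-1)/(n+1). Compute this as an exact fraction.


Step 1: By Revenue Equivalence, expected revenue = b*(n-1)/(n+1)
Step 2: Substituting n = 12, b = 23
Step 3: Revenue = 23*(12-1)/(12+1) = 23*11/13
Step 4: Revenue = 253/13

253/13


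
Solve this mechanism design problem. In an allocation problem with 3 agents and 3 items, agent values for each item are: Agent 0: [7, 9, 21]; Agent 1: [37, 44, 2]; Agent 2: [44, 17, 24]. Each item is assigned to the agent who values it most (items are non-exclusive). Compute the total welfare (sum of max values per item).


Step 1: For each item, find the maximum value among all agents.
Step 2: Item 0 -> Agent 2 (value 44)
Step 3: Item 1 -> Agent 1 (value 44)
Step 4: Item 2 -> Agent 2 (value 24)
Step 5: Total welfare = 44 + 44 + 24 = 112

112


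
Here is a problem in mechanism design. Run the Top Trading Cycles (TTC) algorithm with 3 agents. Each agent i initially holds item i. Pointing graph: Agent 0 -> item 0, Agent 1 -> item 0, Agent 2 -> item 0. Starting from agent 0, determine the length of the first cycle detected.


Step 1: Trace the pointer graph from agent 0: 0 -> 0
Step 2: A cycle is detected when we revisit agent 0
Step 3: The cycle is: 0 -> 0
Step 4: Cycle length = 1

1


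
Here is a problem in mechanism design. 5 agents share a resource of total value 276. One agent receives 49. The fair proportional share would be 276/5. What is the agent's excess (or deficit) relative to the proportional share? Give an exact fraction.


Step 1: Proportional share = 276/5
Step 2: Agent's actual allocation = 49
Step 3: Excess = 49 - 276/5 = -31/5

-31/5


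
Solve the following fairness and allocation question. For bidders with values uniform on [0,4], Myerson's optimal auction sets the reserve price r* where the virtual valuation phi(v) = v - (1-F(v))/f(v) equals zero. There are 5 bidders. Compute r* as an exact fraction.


Step 1: For U[0,4], F(v) = v/4 and f(v) = 1/4
Step 2: phi(v) = v - (1 - v/4)/(1/4) = v - (4 - v) = 2v - 4
Step 3: Set phi(r*) = 0: 2r* - 4 = 0
Step 4: r* = 4/2 = 2 (the number of bidders n = 5 does not enter)

2


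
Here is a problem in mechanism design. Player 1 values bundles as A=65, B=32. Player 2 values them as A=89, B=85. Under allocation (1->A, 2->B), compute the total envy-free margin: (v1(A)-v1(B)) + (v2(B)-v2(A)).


Step 1: Player 1's margin = v1(A) - v1(B) = 65 - 32 = 33
Step 2: Player 2's margin = v2(B) - v2(A) = 85 - 89 = -4
Step 3: Total margin = 33 + -4 = 29

29


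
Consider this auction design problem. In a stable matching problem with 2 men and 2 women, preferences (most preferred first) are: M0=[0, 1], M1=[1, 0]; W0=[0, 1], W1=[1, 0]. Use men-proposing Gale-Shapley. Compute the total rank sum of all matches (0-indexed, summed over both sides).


Step 1: Run Gale-Shapley (men propose, women hold best offer):
  M0 proposes to W0; she accepts
  M1 proposes to W1; she accepts
Step 2: Final matching: W0-M0, W1-M1
Step 3: 0-indexed ranks (man's rank of his match, then woman's): 0 + 0 + 0 + 0
Step 4: Total rank sum = 0

0


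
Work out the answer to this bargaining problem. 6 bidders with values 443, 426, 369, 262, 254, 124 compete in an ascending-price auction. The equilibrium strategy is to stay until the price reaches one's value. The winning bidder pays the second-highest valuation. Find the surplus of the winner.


Step 1: Identify the highest value: 443
Step 2: Identify the second-highest value: 426
Step 3: The final price = second-highest value = 426
Step 4: Surplus = 443 - 426 = 17

17


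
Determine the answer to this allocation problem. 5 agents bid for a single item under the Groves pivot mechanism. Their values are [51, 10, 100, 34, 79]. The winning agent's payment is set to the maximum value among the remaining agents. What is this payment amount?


Step 1: The efficient winner is agent 2 with value 100
Step 2: Other agents' values: [51, 10, 34, 79]
Step 3: Pivot payment = max(others) = 79
Step 4: The winner pays 79

79


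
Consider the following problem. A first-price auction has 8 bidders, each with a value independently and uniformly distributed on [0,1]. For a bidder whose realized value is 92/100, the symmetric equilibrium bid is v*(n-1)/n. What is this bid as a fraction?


Step 1: The symmetric BNE bidding function is b(v) = v * (n-1) / n
Step 2: Substitute v = 23/25 and n = 8
Step 3: b = 23/25 * 7/8
Step 4: b = 161/200

161/200


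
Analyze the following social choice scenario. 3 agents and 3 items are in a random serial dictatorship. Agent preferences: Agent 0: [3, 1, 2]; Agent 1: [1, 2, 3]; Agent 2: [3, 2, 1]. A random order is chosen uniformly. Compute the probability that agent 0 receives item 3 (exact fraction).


Step 1: Agent 0 wants item 3
Step 2: There are 6 possible orderings of agents
Step 3: In 3 orderings, agent 0 gets item 3
Step 4: Probability = 3/6 = 1/2

1/2


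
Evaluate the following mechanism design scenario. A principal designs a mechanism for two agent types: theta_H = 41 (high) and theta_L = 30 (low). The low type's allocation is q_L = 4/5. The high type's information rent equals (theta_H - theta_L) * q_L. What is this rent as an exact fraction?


Step 1: theta_H - theta_L = 41 - 30 = 11
Step 2: Information rent = (theta_H - theta_L) * q_L
Step 3: = 11 * 4/5
Step 4: = 44/5

44/5


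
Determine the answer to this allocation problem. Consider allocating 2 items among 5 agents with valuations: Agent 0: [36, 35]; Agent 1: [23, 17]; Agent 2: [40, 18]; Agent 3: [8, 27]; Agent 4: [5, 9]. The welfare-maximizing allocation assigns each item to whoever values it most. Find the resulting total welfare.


Step 1: For each item, find the maximum value among all agents.
Step 2: Item 0 -> Agent 2 (value 40)
Step 3: Item 1 -> Agent 0 (value 35)
Step 4: Total welfare = 40 + 35 = 75

75


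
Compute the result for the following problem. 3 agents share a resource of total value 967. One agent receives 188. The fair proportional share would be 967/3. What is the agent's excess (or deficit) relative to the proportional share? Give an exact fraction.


Step 1: Proportional share = 967/3
Step 2: Agent's actual allocation = 188
Step 3: Excess = 188 - 967/3 = -403/3

-403/3


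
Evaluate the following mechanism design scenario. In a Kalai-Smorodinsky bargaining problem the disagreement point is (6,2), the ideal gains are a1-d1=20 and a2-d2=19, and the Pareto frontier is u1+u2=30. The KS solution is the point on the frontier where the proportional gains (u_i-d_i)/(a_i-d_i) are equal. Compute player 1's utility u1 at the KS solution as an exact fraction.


Step 1: At the KS point, (u1-d1)/r1 = (u2-d2)/r2 = t and u1+u2 = 30
Step 2: u1 = d1 + r1*t and u2 = d2 + r2*t, so (d1 + r1*t) + (d2 + r2*t) = 30
Step 3: t = (30 - 6 - 2)/(20 + 19) = 22/39
Step 4: u1 = d1 + r1*t = 6 + 20 * 22/39 = 674/39
Step 5: (Check: u2 = d2 + r2*t = 496/39; u1+u2 = 674/39 + 496/39 = 30, on the frontier.)

674/39


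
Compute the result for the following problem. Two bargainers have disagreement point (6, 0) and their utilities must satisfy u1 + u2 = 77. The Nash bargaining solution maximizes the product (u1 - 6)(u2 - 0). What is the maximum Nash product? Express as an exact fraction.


Step 1: The Nash solution splits surplus symmetrically above the disagreement point
Step 2: u1 = (total + d1 - d2)/2 = (77 + 6 - 0)/2 = 83/2
Step 3: u2 = (total - d1 + d2)/2 = (77 - 6 + 0)/2 = 71/2
Step 4: Nash product = (83/2 - 6) * (71/2 - 0)
Step 5: = 71/2 * 71/2 = 5041/4

5041/4


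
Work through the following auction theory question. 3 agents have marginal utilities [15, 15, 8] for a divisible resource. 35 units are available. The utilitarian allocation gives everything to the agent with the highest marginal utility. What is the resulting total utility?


Step 1: The marginal utilities are [15, 15, 8]
Step 2: The highest marginal utility is 15
Step 3: All 35 units go to that agent
Step 4: Total utility = 15 * 35 = 525

525


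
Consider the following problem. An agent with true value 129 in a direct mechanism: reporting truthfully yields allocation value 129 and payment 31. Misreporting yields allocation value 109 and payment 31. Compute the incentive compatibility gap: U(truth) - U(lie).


Step 1: U(truth) = value - payment = 129 - 31 = 98
Step 2: U(lie) = allocation - payment = 109 - 31 = 78
Step 3: IC gap = 98 - 78 = 20

20


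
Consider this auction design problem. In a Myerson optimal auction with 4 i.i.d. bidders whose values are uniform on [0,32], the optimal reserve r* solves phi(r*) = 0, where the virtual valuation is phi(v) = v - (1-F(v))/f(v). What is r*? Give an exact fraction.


Step 1: For U[0,32], F(v) = v/32 and f(v) = 1/32
Step 2: phi(v) = v - (1 - v/32)/(1/32) = v - (32 - v) = 2v - 32
Step 3: Set phi(r*) = 0: 2r* - 32 = 0
Step 4: r* = 32/2 = 16 (the number of bidders n = 4 does not enter)

16


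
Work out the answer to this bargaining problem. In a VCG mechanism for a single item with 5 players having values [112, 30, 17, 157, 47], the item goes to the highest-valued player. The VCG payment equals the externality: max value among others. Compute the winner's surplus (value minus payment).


Step 1: The winner is the agent with the highest value: agent 3 with value 157
Step 2: Values of other agents: [112, 30, 17, 47]
Step 3: VCG payment = max of others' values = 112
Step 4: Surplus = 157 - 112 = 45

45


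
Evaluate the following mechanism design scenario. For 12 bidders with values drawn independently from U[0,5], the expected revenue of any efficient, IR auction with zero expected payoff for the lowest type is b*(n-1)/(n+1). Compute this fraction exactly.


Step 1: By Revenue Equivalence, expected revenue = b*(n-1)/(n+1)
Step 2: Substituting n = 12, b = 5
Step 3: Revenue = 5*(12-1)/(12+1) = 5*11/13
Step 4: Revenue = 55/13

55/13


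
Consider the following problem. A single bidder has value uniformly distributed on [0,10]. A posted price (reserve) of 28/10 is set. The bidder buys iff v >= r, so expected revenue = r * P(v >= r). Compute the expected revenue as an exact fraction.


Step 1: Posted price r = 14/5, value support [0,10]
Step 2: P(v >= r) = (10 - 14/5)/10 = 18/25
Step 3: Expected revenue = r * P(v >= r) = 14/5 * 18/25
Step 4: Revenue = 252/125

252/125


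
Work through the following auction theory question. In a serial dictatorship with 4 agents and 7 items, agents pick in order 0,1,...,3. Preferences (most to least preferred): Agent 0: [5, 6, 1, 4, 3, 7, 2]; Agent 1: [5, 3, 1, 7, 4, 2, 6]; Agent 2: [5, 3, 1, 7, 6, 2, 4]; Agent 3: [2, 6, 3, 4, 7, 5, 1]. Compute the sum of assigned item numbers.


Step 1: Agent 0 picks item 5
Step 2: Agent 1 picks item 3
Step 3: Agent 2 picks item 1
Step 4: Agent 3 picks item 2
Step 5: Sum = 5 + 3 + 1 + 2 = 11

11


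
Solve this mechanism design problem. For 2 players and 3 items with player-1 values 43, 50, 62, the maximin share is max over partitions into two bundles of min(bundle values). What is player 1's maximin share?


Step 1: Item values = 43, 50, 62
Step 2: Enumerate all 2-bundle partitions and take the smaller bundle:
  Partition 1: {43} vs {50,62} -> bundles 43, 112; min = 43
  Partition 2: {50} vs {43,62} -> bundles 50, 105; min = 50
  Partition 3: {62} vs {43,50} -> bundles 62, 93; min = 62
Step 3: MMS = max(43, 50, 62) = 62

62


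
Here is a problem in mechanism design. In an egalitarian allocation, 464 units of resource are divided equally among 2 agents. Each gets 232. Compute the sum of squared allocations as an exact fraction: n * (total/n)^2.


Step 1: Each agent's share = 464/2 = 232
Step 2: Square of each share = (232)^2 = 53824
Step 3: Sum of squares = 2 * 53824 = 107648

107648


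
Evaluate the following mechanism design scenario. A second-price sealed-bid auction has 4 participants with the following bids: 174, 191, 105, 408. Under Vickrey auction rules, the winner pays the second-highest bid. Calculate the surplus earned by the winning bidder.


Step 1: Sort bids in descending order: 408, 191, 174, 105
Step 2: The winning bid is the highest: 408
Step 3: The payment equals the second-highest bid: 191
Step 4: Surplus = winner's bid - payment = 408 - 191 = 217

217


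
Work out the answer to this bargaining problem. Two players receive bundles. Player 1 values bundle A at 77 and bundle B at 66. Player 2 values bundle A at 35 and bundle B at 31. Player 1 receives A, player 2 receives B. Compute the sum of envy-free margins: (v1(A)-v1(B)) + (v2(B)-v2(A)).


Step 1: Player 1's margin = v1(A) - v1(B) = 77 - 66 = 11
Step 2: Player 2's margin = v2(B) - v2(A) = 31 - 35 = -4
Step 3: Total margin = 11 + -4 = 7

7


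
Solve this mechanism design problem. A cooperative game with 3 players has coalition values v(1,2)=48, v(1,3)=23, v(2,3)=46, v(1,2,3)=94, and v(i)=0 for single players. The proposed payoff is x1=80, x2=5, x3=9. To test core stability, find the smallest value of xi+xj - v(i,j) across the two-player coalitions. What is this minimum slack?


Step 1: Slack for coalition (1,2): x1+x2 - v12 = 85 - 48 = 37
Step 2: Slack for coalition (1,3): x1+x3 - v13 = 89 - 23 = 66
Step 3: Slack for coalition (2,3): x2+x3 - v23 = 14 - 46 = -32
Step 4: Minimum slack = min(37, 66, -32) = -32, attained by (2,3); coalition (2,3) can block (slack < 0), so the allocation is not in the core

-32


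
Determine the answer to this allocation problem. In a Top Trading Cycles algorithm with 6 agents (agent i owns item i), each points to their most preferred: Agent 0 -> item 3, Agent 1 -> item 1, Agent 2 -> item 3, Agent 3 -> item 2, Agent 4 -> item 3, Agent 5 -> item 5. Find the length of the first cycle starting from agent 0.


Step 1: Trace the pointer graph from agent 0: 0 -> 3 -> 2 -> 3
Step 2: A cycle is detected when we revisit agent 3
Step 3: The cycle is: 3 -> 2 -> 3
Step 4: Cycle length = 2

2


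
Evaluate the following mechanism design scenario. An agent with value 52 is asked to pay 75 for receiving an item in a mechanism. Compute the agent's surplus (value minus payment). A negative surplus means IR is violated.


Step 1: Surplus = value - payment = 52 - 75 = -23
Step 2: IR is violated (surplus < 0)

-23


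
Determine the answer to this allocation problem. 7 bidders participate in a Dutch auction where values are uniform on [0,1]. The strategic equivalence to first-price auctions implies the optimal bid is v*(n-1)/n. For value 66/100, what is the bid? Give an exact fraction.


Step 1: Dutch auctions are strategically equivalent to first-price auctions
Step 2: The equilibrium bid is b(v) = v*(n-1)/n
Step 3: b = 33/50 * 6/7
Step 4: b = 99/175

99/175


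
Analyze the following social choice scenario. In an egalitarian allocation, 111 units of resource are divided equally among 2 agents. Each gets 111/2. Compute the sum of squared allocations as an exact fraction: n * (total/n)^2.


Step 1: Each agent's share = 111/2
Step 2: Square of each share = (111/2)^2 = 12321/4
Step 3: Sum of squares = 2 * 12321/4 = 12321/2

12321/2


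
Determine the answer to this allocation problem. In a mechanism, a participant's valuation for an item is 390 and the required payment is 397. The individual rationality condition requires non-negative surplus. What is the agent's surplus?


Step 1: Surplus = value - payment = 390 - 397 = -7
Step 2: IR is violated (surplus < 0)

-7


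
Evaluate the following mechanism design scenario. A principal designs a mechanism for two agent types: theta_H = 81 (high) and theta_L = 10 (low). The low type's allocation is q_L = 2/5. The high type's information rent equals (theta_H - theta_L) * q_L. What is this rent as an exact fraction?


Step 1: theta_H - theta_L = 81 - 10 = 71
Step 2: Information rent = (theta_H - theta_L) * q_L
Step 3: = 71 * 2/5
Step 4: = 142/5

142/5


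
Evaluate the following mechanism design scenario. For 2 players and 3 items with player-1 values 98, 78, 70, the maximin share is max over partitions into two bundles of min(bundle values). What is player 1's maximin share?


Step 1: Item values = 98, 78, 70
Step 2: Enumerate all 2-bundle partitions and take the smaller bundle:
  Partition 1: {98} vs {78,70} -> bundles 98, 148; min = 98
  Partition 2: {78} vs {98,70} -> bundles 78, 168; min = 78
  Partition 3: {70} vs {98,78} -> bundles 70, 176; min = 70
Step 3: MMS = max(98, 78, 70) = 98

98


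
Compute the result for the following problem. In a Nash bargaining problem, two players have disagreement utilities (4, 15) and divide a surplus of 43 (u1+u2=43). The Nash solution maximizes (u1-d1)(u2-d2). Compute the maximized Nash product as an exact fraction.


Step 1: The Nash solution splits surplus symmetrically above the disagreement point
Step 2: u1 = (total + d1 - d2)/2 = (43 + 4 - 15)/2 = 16
Step 3: u2 = (total - d1 + d2)/2 = (43 - 4 + 15)/2 = 27
Step 4: Nash product = (16 - 4) * (27 - 15)
Step 5: = 12 * 12 = 144

144


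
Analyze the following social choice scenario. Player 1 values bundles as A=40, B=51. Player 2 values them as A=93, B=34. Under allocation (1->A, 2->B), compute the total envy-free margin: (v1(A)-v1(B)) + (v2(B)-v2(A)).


Step 1: Player 1's margin = v1(A) - v1(B) = 40 - 51 = -11
Step 2: Player 2's margin = v2(B) - v2(A) = 34 - 93 = -59
Step 3: Total margin = -11 + -59 = -70

-70


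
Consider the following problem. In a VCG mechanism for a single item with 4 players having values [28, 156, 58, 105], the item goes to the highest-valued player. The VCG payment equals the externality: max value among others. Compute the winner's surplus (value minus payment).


Step 1: The winner is the agent with the highest value: agent 1 with value 156
Step 2: Values of other agents: [28, 58, 105]
Step 3: VCG payment = max of others' values = 105
Step 4: Surplus = 156 - 105 = 51

51


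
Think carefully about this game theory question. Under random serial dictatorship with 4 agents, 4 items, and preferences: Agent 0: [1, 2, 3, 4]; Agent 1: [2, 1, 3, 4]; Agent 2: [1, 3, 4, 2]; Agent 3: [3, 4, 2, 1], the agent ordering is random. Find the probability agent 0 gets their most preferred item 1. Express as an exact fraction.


Step 1: Agent 0 wants item 1
Step 2: There are 24 possible orderings of agents
Step 3: In 12 orderings, agent 0 gets item 1
Step 4: Probability = 12/24 = 1/2

1/2


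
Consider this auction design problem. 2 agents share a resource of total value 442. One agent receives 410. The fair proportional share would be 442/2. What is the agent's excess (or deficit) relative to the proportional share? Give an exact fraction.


Step 1: Proportional share = 442/2 = 221
Step 2: Agent's actual allocation = 410
Step 3: Excess = 410 - 221 = 189

189


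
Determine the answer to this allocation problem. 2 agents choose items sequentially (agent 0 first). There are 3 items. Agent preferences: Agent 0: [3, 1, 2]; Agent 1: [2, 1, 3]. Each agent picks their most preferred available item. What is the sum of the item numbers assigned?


Step 1: Agent 0 picks item 3
Step 2: Agent 1 picks item 2
Step 3: Sum = 3 + 2 = 5

5


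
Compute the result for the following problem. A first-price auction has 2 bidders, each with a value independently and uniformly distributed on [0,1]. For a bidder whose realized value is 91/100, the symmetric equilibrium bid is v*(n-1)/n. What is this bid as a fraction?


Step 1: The symmetric BNE bidding function is b(v) = v * (n-1) / n
Step 2: Substitute v = 91/100 and n = 2
Step 3: b = 91/100 * 1/2
Step 4: b = 91/200

91/200


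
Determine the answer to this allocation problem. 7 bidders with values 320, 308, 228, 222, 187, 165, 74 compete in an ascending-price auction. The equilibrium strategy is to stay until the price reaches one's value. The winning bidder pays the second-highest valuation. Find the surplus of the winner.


Step 1: Identify the highest value: 320
Step 2: Identify the second-highest value: 308
Step 3: The final price = second-highest value = 308
Step 4: Surplus = 320 - 308 = 12

12


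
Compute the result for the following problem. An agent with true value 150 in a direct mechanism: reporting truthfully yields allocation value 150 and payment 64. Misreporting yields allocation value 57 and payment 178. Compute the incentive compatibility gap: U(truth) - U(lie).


Step 1: U(truth) = value - payment = 150 - 64 = 86
Step 2: U(lie) = allocation - payment = 57 - 178 = -121
Step 3: IC gap = 86 - (-121) = 207

207


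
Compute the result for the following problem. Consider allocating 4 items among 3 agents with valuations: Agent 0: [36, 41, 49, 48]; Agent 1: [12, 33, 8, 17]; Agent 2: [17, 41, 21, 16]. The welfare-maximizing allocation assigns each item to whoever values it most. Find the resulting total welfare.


Step 1: For each item, find the maximum value among all agents.
Step 2: Item 0 -> Agent 0 (value 36)
Step 3: Item 1 -> Agent 0 (value 41)
Step 4: Item 2 -> Agent 0 (value 49)
Step 5: Item 3 -> Agent 0 (value 48)
Step 6: Total welfare = 36 + 41 + 49 + 48 = 174

174


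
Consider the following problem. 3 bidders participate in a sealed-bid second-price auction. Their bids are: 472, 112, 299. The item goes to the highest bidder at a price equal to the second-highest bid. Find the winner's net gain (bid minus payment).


Step 1: Sort bids in descending order: 472, 299, 112
Step 2: The winning bid is the highest: 472
Step 3: The payment equals the second-highest bid: 299
Step 4: Surplus = winner's bid - payment = 472 - 299 = 173

173


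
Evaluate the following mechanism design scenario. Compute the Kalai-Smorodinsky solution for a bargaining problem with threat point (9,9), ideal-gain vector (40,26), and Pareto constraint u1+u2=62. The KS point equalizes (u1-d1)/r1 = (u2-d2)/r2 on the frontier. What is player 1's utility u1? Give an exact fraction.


Step 1: At the KS point, (u1-d1)/r1 = (u2-d2)/r2 = t and u1+u2 = 62
Step 2: u1 = d1 + r1*t and u2 = d2 + r2*t, so (d1 + r1*t) + (d2 + r2*t) = 62
Step 3: t = (62 - 9 - 9)/(40 + 26) = 44/66 = 2/3
Step 4: u1 = d1 + r1*t = 9 + 40 * 2/3 = 107/3
Step 5: (Check: u2 = d2 + r2*t = 79/3; u1+u2 = 107/3 + 79/3 = 62, on the frontier.)

107/3


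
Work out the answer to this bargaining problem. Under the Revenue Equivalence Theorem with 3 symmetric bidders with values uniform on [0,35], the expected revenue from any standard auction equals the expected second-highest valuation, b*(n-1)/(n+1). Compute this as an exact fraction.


Step 1: By Revenue Equivalence, expected revenue = b*(n-1)/(n+1)
Step 2: Substituting n = 3, b = 35
Step 3: Revenue = 35*(3-1)/(3+1) = 35*2/4
Step 4: Revenue = 70/4 = 35/2

35/2


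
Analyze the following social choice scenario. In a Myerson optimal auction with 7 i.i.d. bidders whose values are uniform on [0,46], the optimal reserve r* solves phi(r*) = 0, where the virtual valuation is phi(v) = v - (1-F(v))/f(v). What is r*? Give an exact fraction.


Step 1: For U[0,46], F(v) = v/46 and f(v) = 1/46
Step 2: phi(v) = v - (1 - v/46)/(1/46) = v - (46 - v) = 2v - 46
Step 3: Set phi(r*) = 0: 2r* - 46 = 0
Step 4: r* = 46/2 = 23 (the number of bidders n = 7 does not enter)

23


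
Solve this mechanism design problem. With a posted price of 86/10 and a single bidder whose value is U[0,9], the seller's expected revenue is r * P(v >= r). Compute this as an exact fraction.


Step 1: Posted price r = 43/5, value support [0,9]
Step 2: P(v >= r) = (9 - 43/5)/9 = 2/45
Step 3: Expected revenue = r * P(v >= r) = 43/5 * 2/45
Step 4: Revenue = 86/225

86/225


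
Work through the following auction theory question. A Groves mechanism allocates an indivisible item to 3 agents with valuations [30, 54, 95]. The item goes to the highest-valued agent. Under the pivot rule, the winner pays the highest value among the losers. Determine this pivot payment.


Step 1: The efficient winner is agent 2 with value 95
Step 2: Other agents' values: [30, 54]
Step 3: Pivot payment = max(others) = 54
Step 4: The winner pays 54

54


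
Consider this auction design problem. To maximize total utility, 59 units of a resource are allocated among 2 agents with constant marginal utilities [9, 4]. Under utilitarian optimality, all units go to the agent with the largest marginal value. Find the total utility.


Step 1: The marginal utilities are [9, 4]
Step 2: The highest marginal utility is 9
Step 3: All 59 units go to that agent
Step 4: Total utility = 9 * 59 = 531

531


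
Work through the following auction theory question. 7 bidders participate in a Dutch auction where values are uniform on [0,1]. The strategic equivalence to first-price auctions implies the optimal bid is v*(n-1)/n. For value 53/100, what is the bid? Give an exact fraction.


Step 1: Dutch auctions are strategically equivalent to first-price auctions
Step 2: The equilibrium bid is b(v) = v*(n-1)/n
Step 3: b = 53/100 * 6/7
Step 4: b = 159/350

159/350


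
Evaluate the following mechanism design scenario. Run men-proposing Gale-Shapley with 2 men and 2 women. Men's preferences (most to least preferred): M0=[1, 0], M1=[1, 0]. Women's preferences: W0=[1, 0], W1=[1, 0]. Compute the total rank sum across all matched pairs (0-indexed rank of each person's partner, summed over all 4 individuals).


Step 1: Run Gale-Shapley (men propose, women hold best offer):
  M0 proposes to W1; she accepts
  M1 proposes to W1; she switches from M0
  M0 proposes to W0; she accepts
Step 2: Final matching: W0-M0, W1-M1
Step 3: 0-indexed ranks (man's rank of his match, then woman's): 1 + 1 + 0 + 0
Step 4: Total rank sum = 2

2


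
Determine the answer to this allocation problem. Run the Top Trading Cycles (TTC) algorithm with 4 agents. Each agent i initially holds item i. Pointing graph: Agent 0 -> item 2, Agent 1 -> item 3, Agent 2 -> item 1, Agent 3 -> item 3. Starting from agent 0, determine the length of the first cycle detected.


Step 1: Trace the pointer graph from agent 0: 0 -> 2 -> 1 -> 3 -> 3
Step 2: A cycle is detected when we revisit agent 3
Step 3: The cycle is: 3 -> 3
Step 4: Cycle length = 1

1


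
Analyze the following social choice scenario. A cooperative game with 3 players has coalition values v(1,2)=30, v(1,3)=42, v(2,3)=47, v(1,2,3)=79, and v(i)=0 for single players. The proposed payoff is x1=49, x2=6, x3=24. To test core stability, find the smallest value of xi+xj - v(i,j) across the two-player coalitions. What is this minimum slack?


Step 1: Slack for coalition (1,2): x1+x2 - v12 = 55 - 30 = 25
Step 2: Slack for coalition (1,3): x1+x3 - v13 = 73 - 42 = 31
Step 3: Slack for coalition (2,3): x2+x3 - v23 = 30 - 47 = -17
Step 4: Minimum slack = min(25, 31, -17) = -17, attained by (2,3); coalition (2,3) can block (slack < 0), so the allocation is not in the core

-17


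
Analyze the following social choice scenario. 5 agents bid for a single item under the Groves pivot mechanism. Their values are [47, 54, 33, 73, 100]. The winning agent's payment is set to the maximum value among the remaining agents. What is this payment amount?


Step 1: The efficient winner is agent 4 with value 100
Step 2: Other agents' values: [47, 54, 33, 73]
Step 3: Pivot payment = max(others) = 73
Step 4: The winner pays 73

73


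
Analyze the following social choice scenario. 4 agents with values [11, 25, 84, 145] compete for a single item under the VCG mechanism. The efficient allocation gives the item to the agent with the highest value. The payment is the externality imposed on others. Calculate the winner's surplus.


Step 1: The winner is the agent with the highest value: agent 3 with value 145
Step 2: Values of other agents: [11, 25, 84]
Step 3: VCG payment = max of others' values = 84
Step 4: Surplus = 145 - 84 = 61

61
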